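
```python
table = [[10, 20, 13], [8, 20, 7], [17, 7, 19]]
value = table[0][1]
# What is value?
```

table[0] = [10, 20, 13]. Taking column 1 of that row yields 20.

20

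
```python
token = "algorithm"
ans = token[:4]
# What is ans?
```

token has length 9. The slice token[:4] selects indices [0, 1, 2, 3] (0->'a', 1->'l', 2->'g', 3->'o'), giving 'algo'.

'algo'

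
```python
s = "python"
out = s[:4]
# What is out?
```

s has length 6. The slice s[:4] selects indices [0, 1, 2, 3] (0->'p', 1->'y', 2->'t', 3->'h'), giving 'pyth'.

'pyth'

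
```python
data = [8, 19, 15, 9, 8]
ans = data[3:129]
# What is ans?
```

data has length 5. The slice data[3:129] selects indices [3, 4] (3->9, 4->8), giving [9, 8].

[9, 8]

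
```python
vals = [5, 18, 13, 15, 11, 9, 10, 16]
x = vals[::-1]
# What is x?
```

vals has length 8. The slice vals[::-1] selects indices [7, 6, 5, 4, 3, 2, 1, 0] (7->16, 6->10, 5->9, 4->11, 3->15, 2->13, 1->18, 0->5), giving [16, 10, 9, 11, 15, 13, 18, 5].

[16, 10, 9, 11, 15, 13, 18, 5]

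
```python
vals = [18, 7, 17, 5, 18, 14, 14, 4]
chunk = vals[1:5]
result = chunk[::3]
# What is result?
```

vals has length 8. The slice vals[1:5] selects indices [1, 2, 3, 4] (1->7, 2->17, 3->5, 4->18), giving [7, 17, 5, 18]. So chunk = [7, 17, 5, 18]. chunk has length 4. The slice chunk[::3] selects indices [0, 3] (0->7, 3->18), giving [7, 18].

[7, 18]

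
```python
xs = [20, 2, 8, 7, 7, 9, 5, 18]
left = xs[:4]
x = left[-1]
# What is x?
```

xs has length 8. The slice xs[:4] selects indices [0, 1, 2, 3] (0->20, 1->2, 2->8, 3->7), giving [20, 2, 8, 7]. So left = [20, 2, 8, 7]. Then left[-1] = 7.

7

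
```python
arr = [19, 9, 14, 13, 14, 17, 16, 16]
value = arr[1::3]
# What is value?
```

arr has length 8. The slice arr[1::3] selects indices [1, 4, 7] (1->9, 4->14, 7->16), giving [9, 14, 16].

[9, 14, 16]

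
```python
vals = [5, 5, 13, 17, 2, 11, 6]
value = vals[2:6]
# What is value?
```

vals has length 7. The slice vals[2:6] selects indices [2, 3, 4, 5] (2->13, 3->17, 4->2, 5->11), giving [13, 17, 2, 11].

[13, 17, 2, 11]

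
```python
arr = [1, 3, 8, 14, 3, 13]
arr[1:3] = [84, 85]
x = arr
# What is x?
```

arr starts as [1, 3, 8, 14, 3, 13] (length 6). The slice arr[1:3] covers indices [1, 2] with values [3, 8]. Replacing that slice with [84, 85] (same length) produces [1, 84, 85, 14, 3, 13].

[1, 84, 85, 14, 3, 13]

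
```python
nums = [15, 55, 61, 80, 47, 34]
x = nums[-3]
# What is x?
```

nums has length 6. Negative index -3 maps to positive index 6 + (-3) = 3. nums[3] = 80.

80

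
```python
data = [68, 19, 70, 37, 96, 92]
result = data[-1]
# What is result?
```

data has length 6. Negative index -1 maps to positive index 6 + (-1) = 5. data[5] = 92.

92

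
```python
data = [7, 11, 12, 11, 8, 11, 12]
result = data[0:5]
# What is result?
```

data has length 7. The slice data[0:5] selects indices [0, 1, 2, 3, 4] (0->7, 1->11, 2->12, 3->11, 4->8), giving [7, 11, 12, 11, 8].

[7, 11, 12, 11, 8]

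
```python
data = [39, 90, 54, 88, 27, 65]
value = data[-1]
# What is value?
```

data has length 6. Negative index -1 maps to positive index 6 + (-1) = 5. data[5] = 65.

65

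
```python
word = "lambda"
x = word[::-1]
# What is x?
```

word has length 6. The slice word[::-1] selects indices [5, 4, 3, 2, 1, 0] (5->'a', 4->'d', 3->'b', 2->'m', 1->'a', 0->'l'), giving 'adbmal'.

'adbmal'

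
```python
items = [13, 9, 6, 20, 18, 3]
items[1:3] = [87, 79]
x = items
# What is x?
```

items starts as [13, 9, 6, 20, 18, 3] (length 6). The slice items[1:3] covers indices [1, 2] with values [9, 6]. Replacing that slice with [87, 79] (same length) produces [13, 87, 79, 20, 18, 3].

[13, 87, 79, 20, 18, 3]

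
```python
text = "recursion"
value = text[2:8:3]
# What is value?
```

text has length 9. The slice text[2:8:3] selects indices [2, 5] (2->'c', 5->'s'), giving 'cs'.

'cs'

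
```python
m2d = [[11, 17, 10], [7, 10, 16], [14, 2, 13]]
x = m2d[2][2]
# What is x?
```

m2d[2] = [14, 2, 13]. Taking column 2 of that row yields 13.

13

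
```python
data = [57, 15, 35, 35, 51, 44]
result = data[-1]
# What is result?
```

data has length 6. Negative index -1 maps to positive index 6 + (-1) = 5. data[5] = 44.

44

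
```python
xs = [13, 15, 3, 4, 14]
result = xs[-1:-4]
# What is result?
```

xs has length 5. The slice xs[-1:-4] resolves to an empty index range, so the result is [].

[]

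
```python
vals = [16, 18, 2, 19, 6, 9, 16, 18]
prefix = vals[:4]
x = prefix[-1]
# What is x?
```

vals has length 8. The slice vals[:4] selects indices [0, 1, 2, 3] (0->16, 1->18, 2->2, 3->19), giving [16, 18, 2, 19]. So prefix = [16, 18, 2, 19]. Then prefix[-1] = 19.

19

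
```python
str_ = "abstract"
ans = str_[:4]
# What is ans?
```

str_ has length 8. The slice str_[:4] selects indices [0, 1, 2, 3] (0->'a', 1->'b', 2->'s', 3->'t'), giving 'abst'.

'abst'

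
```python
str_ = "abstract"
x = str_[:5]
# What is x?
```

str_ has length 8. The slice str_[:5] selects indices [0, 1, 2, 3, 4] (0->'a', 1->'b', 2->'s', 3->'t', 4->'r'), giving 'abstr'.

'abstr'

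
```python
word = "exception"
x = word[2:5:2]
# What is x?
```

word has length 9. The slice word[2:5:2] selects indices [2, 4] (2->'c', 4->'p'), giving 'cp'.

'cp'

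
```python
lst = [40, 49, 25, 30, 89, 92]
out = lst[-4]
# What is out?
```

lst has length 6. Negative index -4 maps to positive index 6 + (-4) = 2. lst[2] = 25.

25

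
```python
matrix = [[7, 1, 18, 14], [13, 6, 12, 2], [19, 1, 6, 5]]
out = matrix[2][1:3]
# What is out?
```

matrix[2] = [19, 1, 6, 5]. matrix[2] has length 4. The slice matrix[2][1:3] selects indices [1, 2] (1->1, 2->6), giving [1, 6].

[1, 6]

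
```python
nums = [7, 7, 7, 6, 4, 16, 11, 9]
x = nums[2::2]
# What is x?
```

nums has length 8. The slice nums[2::2] selects indices [2, 4, 6] (2->7, 4->4, 6->11), giving [7, 4, 11].

[7, 4, 11]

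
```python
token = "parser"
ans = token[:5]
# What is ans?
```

token has length 6. The slice token[:5] selects indices [0, 1, 2, 3, 4] (0->'p', 1->'a', 2->'r', 3->'s', 4->'e'), giving 'parse'.

'parse'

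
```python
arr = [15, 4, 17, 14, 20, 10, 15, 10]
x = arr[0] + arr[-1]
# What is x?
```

arr has length 8. arr[0] = 15.
arr has length 8. Negative index -1 maps to positive index 8 + (-1) = 7. arr[7] = 10.
Sum: 15 + 10 = 25.

25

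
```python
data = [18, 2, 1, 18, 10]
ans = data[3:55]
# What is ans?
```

data has length 5. The slice data[3:55] selects indices [3, 4] (3->18, 4->10), giving [18, 10].

[18, 10]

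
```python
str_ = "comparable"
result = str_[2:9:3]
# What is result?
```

str_ has length 10. The slice str_[2:9:3] selects indices [2, 5, 8] (2->'m', 5->'r', 8->'l'), giving 'mrl'.

'mrl'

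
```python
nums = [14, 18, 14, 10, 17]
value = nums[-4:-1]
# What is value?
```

nums has length 5. The slice nums[-4:-1] selects indices [1, 2, 3] (1->18, 2->14, 3->10), giving [18, 14, 10].

[18, 14, 10]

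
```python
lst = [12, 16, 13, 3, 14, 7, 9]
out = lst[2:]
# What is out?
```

lst has length 7. The slice lst[2:] selects indices [2, 3, 4, 5, 6] (2->13, 3->3, 4->14, 5->7, 6->9), giving [13, 3, 14, 7, 9].

[13, 3, 14, 7, 9]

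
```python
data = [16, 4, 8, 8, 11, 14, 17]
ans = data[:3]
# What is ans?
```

data has length 7. The slice data[:3] selects indices [0, 1, 2] (0->16, 1->4, 2->8), giving [16, 4, 8].

[16, 4, 8]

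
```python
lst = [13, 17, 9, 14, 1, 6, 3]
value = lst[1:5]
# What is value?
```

lst has length 7. The slice lst[1:5] selects indices [1, 2, 3, 4] (1->17, 2->9, 3->14, 4->1), giving [17, 9, 14, 1].

[17, 9, 14, 1]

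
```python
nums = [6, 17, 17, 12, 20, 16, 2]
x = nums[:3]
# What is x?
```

nums has length 7. The slice nums[:3] selects indices [0, 1, 2] (0->6, 1->17, 2->17), giving [6, 17, 17].

[6, 17, 17]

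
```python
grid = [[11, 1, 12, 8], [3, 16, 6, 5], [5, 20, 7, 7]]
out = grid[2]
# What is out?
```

grid has 3 rows. Row 2 is [5, 20, 7, 7].

[5, 20, 7, 7]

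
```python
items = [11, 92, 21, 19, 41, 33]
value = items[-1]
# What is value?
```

items has length 6. Negative index -1 maps to positive index 6 + (-1) = 5. items[5] = 33.

33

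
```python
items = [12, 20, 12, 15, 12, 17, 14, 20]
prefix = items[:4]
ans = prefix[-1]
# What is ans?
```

items has length 8. The slice items[:4] selects indices [0, 1, 2, 3] (0->12, 1->20, 2->12, 3->15), giving [12, 20, 12, 15]. So prefix = [12, 20, 12, 15]. Then prefix[-1] = 15.

15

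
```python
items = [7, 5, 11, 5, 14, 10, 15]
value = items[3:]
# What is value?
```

items has length 7. The slice items[3:] selects indices [3, 4, 5, 6] (3->5, 4->14, 5->10, 6->15), giving [5, 14, 10, 15].

[5, 14, 10, 15]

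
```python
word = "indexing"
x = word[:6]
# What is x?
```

word has length 8. The slice word[:6] selects indices [0, 1, 2, 3, 4, 5] (0->'i', 1->'n', 2->'d', 3->'e', 4->'x', 5->'i'), giving 'indexi'.

'indexi'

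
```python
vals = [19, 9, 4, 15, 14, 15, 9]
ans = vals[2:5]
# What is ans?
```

vals has length 7. The slice vals[2:5] selects indices [2, 3, 4] (2->4, 3->15, 4->14), giving [4, 15, 14].

[4, 15, 14]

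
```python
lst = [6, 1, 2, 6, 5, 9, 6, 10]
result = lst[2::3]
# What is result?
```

lst has length 8. The slice lst[2::3] selects indices [2, 5] (2->2, 5->9), giving [2, 9].

[2, 9]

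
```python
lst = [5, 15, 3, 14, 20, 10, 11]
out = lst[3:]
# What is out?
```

lst has length 7. The slice lst[3:] selects indices [3, 4, 5, 6] (3->14, 4->20, 5->10, 6->11), giving [14, 20, 10, 11].

[14, 20, 10, 11]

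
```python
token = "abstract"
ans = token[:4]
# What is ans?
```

token has length 8. The slice token[:4] selects indices [0, 1, 2, 3] (0->'a', 1->'b', 2->'s', 3->'t'), giving 'abst'.

'abst'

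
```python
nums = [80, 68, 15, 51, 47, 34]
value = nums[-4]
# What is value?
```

nums has length 6. Negative index -4 maps to positive index 6 + (-4) = 2. nums[2] = 15.

15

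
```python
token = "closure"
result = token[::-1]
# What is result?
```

token has length 7. The slice token[::-1] selects indices [6, 5, 4, 3, 2, 1, 0] (6->'e', 5->'r', 4->'u', 3->'s', 2->'o', 1->'l', 0->'c'), giving 'erusolc'.

'erusolc'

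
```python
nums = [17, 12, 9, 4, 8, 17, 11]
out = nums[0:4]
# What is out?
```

nums has length 7. The slice nums[0:4] selects indices [0, 1, 2, 3] (0->17, 1->12, 2->9, 3->4), giving [17, 12, 9, 4].

[17, 12, 9, 4]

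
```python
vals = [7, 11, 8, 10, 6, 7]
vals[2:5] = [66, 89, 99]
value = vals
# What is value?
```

vals starts as [7, 11, 8, 10, 6, 7] (length 6). The slice vals[2:5] covers indices [2, 3, 4] with values [8, 10, 6]. Replacing that slice with [66, 89, 99] (same length) produces [7, 11, 66, 89, 99, 7].

[7, 11, 66, 89, 99, 7]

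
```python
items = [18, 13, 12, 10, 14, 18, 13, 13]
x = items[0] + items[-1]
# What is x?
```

items has length 8. items[0] = 18.
items has length 8. Negative index -1 maps to positive index 8 + (-1) = 7. items[7] = 13.
Sum: 18 + 13 = 31.

31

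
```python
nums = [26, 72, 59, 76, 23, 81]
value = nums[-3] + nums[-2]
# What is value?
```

nums has length 6. Negative index -3 maps to positive index 6 + (-3) = 3. nums[3] = 76.
nums has length 6. Negative index -2 maps to positive index 6 + (-2) = 4. nums[4] = 23.
Sum: 76 + 23 = 99.

99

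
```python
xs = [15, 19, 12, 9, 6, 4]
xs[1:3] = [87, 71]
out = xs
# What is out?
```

xs starts as [15, 19, 12, 9, 6, 4] (length 6). The slice xs[1:3] covers indices [1, 2] with values [19, 12]. Replacing that slice with [87, 71] (same length) produces [15, 87, 71, 9, 6, 4].

[15, 87, 71, 9, 6, 4]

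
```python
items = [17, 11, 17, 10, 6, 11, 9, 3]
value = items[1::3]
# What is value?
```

items has length 8. The slice items[1::3] selects indices [1, 4, 7] (1->11, 4->6, 7->3), giving [11, 6, 3].

[11, 6, 3]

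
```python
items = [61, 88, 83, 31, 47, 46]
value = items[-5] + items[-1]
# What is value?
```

items has length 6. Negative index -5 maps to positive index 6 + (-5) = 1. items[1] = 88.
items has length 6. Negative index -1 maps to positive index 6 + (-1) = 5. items[5] = 46.
Sum: 88 + 46 = 134.

134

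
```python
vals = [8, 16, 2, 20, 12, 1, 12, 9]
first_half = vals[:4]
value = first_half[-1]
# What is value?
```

vals has length 8. The slice vals[:4] selects indices [0, 1, 2, 3] (0->8, 1->16, 2->2, 3->20), giving [8, 16, 2, 20]. So first_half = [8, 16, 2, 20]. Then first_half[-1] = 20.

20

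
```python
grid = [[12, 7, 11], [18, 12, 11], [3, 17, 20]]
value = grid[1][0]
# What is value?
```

grid[1] = [18, 12, 11]. Taking column 0 of that row yields 18.

18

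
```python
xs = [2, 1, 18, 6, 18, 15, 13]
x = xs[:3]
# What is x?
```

xs has length 7. The slice xs[:3] selects indices [0, 1, 2] (0->2, 1->1, 2->18), giving [2, 1, 18].

[2, 1, 18]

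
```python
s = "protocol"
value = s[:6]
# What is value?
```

s has length 8. The slice s[:6] selects indices [0, 1, 2, 3, 4, 5] (0->'p', 1->'r', 2->'o', 3->'t', 4->'o', 5->'c'), giving 'protoc'.

'protoc'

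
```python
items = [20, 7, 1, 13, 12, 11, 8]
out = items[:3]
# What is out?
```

items has length 7. The slice items[:3] selects indices [0, 1, 2] (0->20, 1->7, 2->1), giving [20, 7, 1].

[20, 7, 1]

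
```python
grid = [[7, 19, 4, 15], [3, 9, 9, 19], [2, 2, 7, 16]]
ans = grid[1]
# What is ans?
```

grid has 3 rows. Row 1 is [3, 9, 9, 19].

[3, 9, 9, 19]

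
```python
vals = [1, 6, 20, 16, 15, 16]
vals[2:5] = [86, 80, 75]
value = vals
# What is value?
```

vals starts as [1, 6, 20, 16, 15, 16] (length 6). The slice vals[2:5] covers indices [2, 3, 4] with values [20, 16, 15]. Replacing that slice with [86, 80, 75] (same length) produces [1, 6, 86, 80, 75, 16].

[1, 6, 86, 80, 75, 16]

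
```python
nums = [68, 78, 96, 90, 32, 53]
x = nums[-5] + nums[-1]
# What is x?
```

nums has length 6. Negative index -5 maps to positive index 6 + (-5) = 1. nums[1] = 78.
nums has length 6. Negative index -1 maps to positive index 6 + (-1) = 5. nums[5] = 53.
Sum: 78 + 53 = 131.

131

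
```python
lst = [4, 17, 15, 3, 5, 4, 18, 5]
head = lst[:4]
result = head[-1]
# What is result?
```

lst has length 8. The slice lst[:4] selects indices [0, 1, 2, 3] (0->4, 1->17, 2->15, 3->3), giving [4, 17, 15, 3]. So head = [4, 17, 15, 3]. Then head[-1] = 3.

3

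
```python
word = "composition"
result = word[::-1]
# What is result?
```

word has length 11. The slice word[::-1] selects indices [10, 9, 8, 7, 6, 5, 4, 3, 2, 1, 0] (10->'n', 9->'o', 8->'i', 7->'t', 6->'i', 5->'s', 4->'o', 3->'p', 2->'m', 1->'o', 0->'c'), giving 'noitisopmoc'.

'noitisopmoc'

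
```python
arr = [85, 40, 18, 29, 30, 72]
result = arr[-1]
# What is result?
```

arr has length 6. Negative index -1 maps to positive index 6 + (-1) = 5. arr[5] = 72.

72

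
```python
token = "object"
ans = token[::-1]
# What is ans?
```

token has length 6. The slice token[::-1] selects indices [5, 4, 3, 2, 1, 0] (5->'t', 4->'c', 3->'e', 2->'j', 1->'b', 0->'o'), giving 'tcejbo'.

'tcejbo'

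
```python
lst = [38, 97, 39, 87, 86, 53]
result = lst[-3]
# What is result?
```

lst has length 6. Negative index -3 maps to positive index 6 + (-3) = 3. lst[3] = 87.

87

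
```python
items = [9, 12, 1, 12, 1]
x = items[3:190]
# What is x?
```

items has length 5. The slice items[3:190] selects indices [3, 4] (3->12, 4->1), giving [12, 1].

[12, 1]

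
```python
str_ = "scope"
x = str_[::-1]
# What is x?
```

str_ has length 5. The slice str_[::-1] selects indices [4, 3, 2, 1, 0] (4->'e', 3->'p', 2->'o', 1->'c', 0->'s'), giving 'epocs'.

'epocs'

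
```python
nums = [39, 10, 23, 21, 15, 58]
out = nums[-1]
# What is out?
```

nums has length 6. Negative index -1 maps to positive index 6 + (-1) = 5. nums[5] = 58.

58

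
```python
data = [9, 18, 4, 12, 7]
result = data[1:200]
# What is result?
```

data has length 5. The slice data[1:200] selects indices [1, 2, 3, 4] (1->18, 2->4, 3->12, 4->7), giving [18, 4, 12, 7].

[18, 4, 12, 7]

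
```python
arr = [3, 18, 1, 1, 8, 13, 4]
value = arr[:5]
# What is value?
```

arr has length 7. The slice arr[:5] selects indices [0, 1, 2, 3, 4] (0->3, 1->18, 2->1, 3->1, 4->8), giving [3, 18, 1, 1, 8].

[3, 18, 1, 1, 8]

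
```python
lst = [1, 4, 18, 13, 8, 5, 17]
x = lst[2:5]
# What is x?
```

lst has length 7. The slice lst[2:5] selects indices [2, 3, 4] (2->18, 3->13, 4->8), giving [18, 13, 8].

[18, 13, 8]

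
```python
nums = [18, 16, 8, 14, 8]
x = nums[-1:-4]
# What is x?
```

nums has length 5. The slice nums[-1:-4] resolves to an empty index range, so the result is [].

[]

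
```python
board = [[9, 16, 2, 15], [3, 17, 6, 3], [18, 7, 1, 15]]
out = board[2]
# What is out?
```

board has 3 rows. Row 2 is [18, 7, 1, 15].

[18, 7, 1, 15]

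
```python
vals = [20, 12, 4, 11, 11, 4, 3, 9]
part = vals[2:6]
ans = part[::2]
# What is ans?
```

vals has length 8. The slice vals[2:6] selects indices [2, 3, 4, 5] (2->4, 3->11, 4->11, 5->4), giving [4, 11, 11, 4]. So part = [4, 11, 11, 4]. part has length 4. The slice part[::2] selects indices [0, 2] (0->4, 2->11), giving [4, 11].

[4, 11]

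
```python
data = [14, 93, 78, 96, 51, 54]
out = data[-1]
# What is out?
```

data has length 6. Negative index -1 maps to positive index 6 + (-1) = 5. data[5] = 54.

54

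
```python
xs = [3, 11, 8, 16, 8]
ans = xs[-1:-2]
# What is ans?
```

xs has length 5. The slice xs[-1:-2] resolves to an empty index range, so the result is [].

[]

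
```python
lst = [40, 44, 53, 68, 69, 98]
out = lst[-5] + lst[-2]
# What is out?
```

lst has length 6. Negative index -5 maps to positive index 6 + (-5) = 1. lst[1] = 44.
lst has length 6. Negative index -2 maps to positive index 6 + (-2) = 4. lst[4] = 69.
Sum: 44 + 69 = 113.

113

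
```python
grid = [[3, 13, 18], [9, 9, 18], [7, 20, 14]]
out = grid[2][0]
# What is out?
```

grid[2] = [7, 20, 14]. Taking column 0 of that row yields 7.

7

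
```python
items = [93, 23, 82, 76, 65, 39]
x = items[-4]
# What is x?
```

items has length 6. Negative index -4 maps to positive index 6 + (-4) = 2. items[2] = 82.

82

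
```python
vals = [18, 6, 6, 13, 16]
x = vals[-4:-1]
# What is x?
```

vals has length 5. The slice vals[-4:-1] selects indices [1, 2, 3] (1->6, 2->6, 3->13), giving [6, 6, 13].

[6, 6, 13]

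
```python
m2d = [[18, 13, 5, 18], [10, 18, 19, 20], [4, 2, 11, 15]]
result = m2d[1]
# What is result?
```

m2d has 3 rows. Row 1 is [10, 18, 19, 20].

[10, 18, 19, 20]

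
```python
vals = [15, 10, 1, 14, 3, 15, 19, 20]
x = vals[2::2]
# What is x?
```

vals has length 8. The slice vals[2::2] selects indices [2, 4, 6] (2->1, 4->3, 6->19), giving [1, 3, 19].

[1, 3, 19]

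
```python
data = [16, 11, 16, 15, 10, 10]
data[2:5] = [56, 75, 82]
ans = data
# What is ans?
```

data starts as [16, 11, 16, 15, 10, 10] (length 6). The slice data[2:5] covers indices [2, 3, 4] with values [16, 15, 10]. Replacing that slice with [56, 75, 82] (same length) produces [16, 11, 56, 75, 82, 10].

[16, 11, 56, 75, 82, 10]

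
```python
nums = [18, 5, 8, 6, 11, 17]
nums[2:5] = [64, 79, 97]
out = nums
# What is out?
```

nums starts as [18, 5, 8, 6, 11, 17] (length 6). The slice nums[2:5] covers indices [2, 3, 4] with values [8, 6, 11]. Replacing that slice with [64, 79, 97] (same length) produces [18, 5, 64, 79, 97, 17].

[18, 5, 64, 79, 97, 17]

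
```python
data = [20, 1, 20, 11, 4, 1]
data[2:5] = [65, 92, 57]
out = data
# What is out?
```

data starts as [20, 1, 20, 11, 4, 1] (length 6). The slice data[2:5] covers indices [2, 3, 4] with values [20, 11, 4]. Replacing that slice with [65, 92, 57] (same length) produces [20, 1, 65, 92, 57, 1].

[20, 1, 65, 92, 57, 1]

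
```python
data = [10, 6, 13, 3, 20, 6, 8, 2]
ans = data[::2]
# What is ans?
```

data has length 8. The slice data[::2] selects indices [0, 2, 4, 6] (0->10, 2->13, 4->20, 6->8), giving [10, 13, 20, 8].

[10, 13, 20, 8]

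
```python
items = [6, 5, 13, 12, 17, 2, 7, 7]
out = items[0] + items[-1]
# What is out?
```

items has length 8. items[0] = 6.
items has length 8. Negative index -1 maps to positive index 8 + (-1) = 7. items[7] = 7.
Sum: 6 + 7 = 13.

13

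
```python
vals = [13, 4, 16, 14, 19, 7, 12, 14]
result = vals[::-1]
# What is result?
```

vals has length 8. The slice vals[::-1] selects indices [7, 6, 5, 4, 3, 2, 1, 0] (7->14, 6->12, 5->7, 4->19, 3->14, 2->16, 1->4, 0->13), giving [14, 12, 7, 19, 14, 16, 4, 13].

[14, 12, 7, 19, 14, 16, 4, 13]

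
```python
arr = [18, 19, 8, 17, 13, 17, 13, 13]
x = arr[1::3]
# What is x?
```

arr has length 8. The slice arr[1::3] selects indices [1, 4, 7] (1->19, 4->13, 7->13), giving [19, 13, 13].

[19, 13, 13]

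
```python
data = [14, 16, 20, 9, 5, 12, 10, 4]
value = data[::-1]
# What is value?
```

data has length 8. The slice data[::-1] selects indices [7, 6, 5, 4, 3, 2, 1, 0] (7->4, 6->10, 5->12, 4->5, 3->9, 2->20, 1->16, 0->14), giving [4, 10, 12, 5, 9, 20, 16, 14].

[4, 10, 12, 5, 9, 20, 16, 14]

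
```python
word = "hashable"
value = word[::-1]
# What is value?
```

word has length 8. The slice word[::-1] selects indices [7, 6, 5, 4, 3, 2, 1, 0] (7->'e', 6->'l', 5->'b', 4->'a', 3->'h', 2->'s', 1->'a', 0->'h'), giving 'elbahsah'.

'elbahsah'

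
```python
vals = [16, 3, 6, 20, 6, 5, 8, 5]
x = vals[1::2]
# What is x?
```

vals has length 8. The slice vals[1::2] selects indices [1, 3, 5, 7] (1->3, 3->20, 5->5, 7->5), giving [3, 20, 5, 5].

[3, 20, 5, 5]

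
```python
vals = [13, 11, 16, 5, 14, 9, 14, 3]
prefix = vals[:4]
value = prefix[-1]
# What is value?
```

vals has length 8. The slice vals[:4] selects indices [0, 1, 2, 3] (0->13, 1->11, 2->16, 3->5), giving [13, 11, 16, 5]. So prefix = [13, 11, 16, 5]. Then prefix[-1] = 5.

5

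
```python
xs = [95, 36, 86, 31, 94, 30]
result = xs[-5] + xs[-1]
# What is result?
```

xs has length 6. Negative index -5 maps to positive index 6 + (-5) = 1. xs[1] = 36.
xs has length 6. Negative index -1 maps to positive index 6 + (-1) = 5. xs[5] = 30.
Sum: 36 + 30 = 66.

66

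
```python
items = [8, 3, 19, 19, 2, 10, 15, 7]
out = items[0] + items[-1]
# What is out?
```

items has length 8. items[0] = 8.
items has length 8. Negative index -1 maps to positive index 8 + (-1) = 7. items[7] = 7.
Sum: 8 + 7 = 15.

15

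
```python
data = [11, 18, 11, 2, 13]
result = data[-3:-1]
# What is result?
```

data has length 5. The slice data[-3:-1] selects indices [2, 3] (2->11, 3->2), giving [11, 2].

[11, 2]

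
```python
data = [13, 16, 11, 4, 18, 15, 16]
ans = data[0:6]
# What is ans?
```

data has length 7. The slice data[0:6] selects indices [0, 1, 2, 3, 4, 5] (0->13, 1->16, 2->11, 3->4, 4->18, 5->15), giving [13, 16, 11, 4, 18, 15].

[13, 16, 11, 4, 18, 15]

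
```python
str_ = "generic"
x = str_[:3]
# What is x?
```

str_ has length 7. The slice str_[:3] selects indices [0, 1, 2] (0->'g', 1->'e', 2->'n'), giving 'gen'.

'gen'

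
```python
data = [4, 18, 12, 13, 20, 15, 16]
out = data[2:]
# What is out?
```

data has length 7. The slice data[2:] selects indices [2, 3, 4, 5, 6] (2->12, 3->13, 4->20, 5->15, 6->16), giving [12, 13, 20, 15, 16].

[12, 13, 20, 15, 16]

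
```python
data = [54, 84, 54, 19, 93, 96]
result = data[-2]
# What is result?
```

data has length 6. Negative index -2 maps to positive index 6 + (-2) = 4. data[4] = 93.

93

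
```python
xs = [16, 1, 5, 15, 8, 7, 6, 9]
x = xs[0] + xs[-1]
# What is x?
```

xs has length 8. xs[0] = 16.
xs has length 8. Negative index -1 maps to positive index 8 + (-1) = 7. xs[7] = 9.
Sum: 16 + 9 = 25.

25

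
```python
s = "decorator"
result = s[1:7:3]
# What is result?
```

s has length 9. The slice s[1:7:3] selects indices [1, 4] (1->'e', 4->'r'), giving 'er'.

'er'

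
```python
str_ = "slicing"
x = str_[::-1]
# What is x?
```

str_ has length 7. The slice str_[::-1] selects indices [6, 5, 4, 3, 2, 1, 0] (6->'g', 5->'n', 4->'i', 3->'c', 2->'i', 1->'l', 0->'s'), giving 'gnicils'.

'gnicils'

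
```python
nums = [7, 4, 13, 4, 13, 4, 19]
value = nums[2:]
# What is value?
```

nums has length 7. The slice nums[2:] selects indices [2, 3, 4, 5, 6] (2->13, 3->4, 4->13, 5->4, 6->19), giving [13, 4, 13, 4, 19].

[13, 4, 13, 4, 19]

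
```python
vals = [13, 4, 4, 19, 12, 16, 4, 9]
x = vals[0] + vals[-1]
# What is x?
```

vals has length 8. vals[0] = 13.
vals has length 8. Negative index -1 maps to positive index 8 + (-1) = 7. vals[7] = 9.
Sum: 13 + 9 = 22.

22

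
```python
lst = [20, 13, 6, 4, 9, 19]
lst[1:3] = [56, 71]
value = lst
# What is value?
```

lst starts as [20, 13, 6, 4, 9, 19] (length 6). The slice lst[1:3] covers indices [1, 2] with values [13, 6]. Replacing that slice with [56, 71] (same length) produces [20, 56, 71, 4, 9, 19].

[20, 56, 71, 4, 9, 19]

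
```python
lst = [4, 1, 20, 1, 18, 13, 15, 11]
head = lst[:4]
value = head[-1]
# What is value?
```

lst has length 8. The slice lst[:4] selects indices [0, 1, 2, 3] (0->4, 1->1, 2->20, 3->1), giving [4, 1, 20, 1]. So head = [4, 1, 20, 1]. Then head[-1] = 1.

1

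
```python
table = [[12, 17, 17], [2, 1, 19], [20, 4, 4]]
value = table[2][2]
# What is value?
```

table[2] = [20, 4, 4]. Taking column 2 of that row yields 4.

4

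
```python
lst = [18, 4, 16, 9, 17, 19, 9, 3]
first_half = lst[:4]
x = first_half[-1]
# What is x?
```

lst has length 8. The slice lst[:4] selects indices [0, 1, 2, 3] (0->18, 1->4, 2->16, 3->9), giving [18, 4, 16, 9]. So first_half = [18, 4, 16, 9]. Then first_half[-1] = 9.

9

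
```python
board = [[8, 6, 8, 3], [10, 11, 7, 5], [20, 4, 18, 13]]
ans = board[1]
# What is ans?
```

board has 3 rows. Row 1 is [10, 11, 7, 5].

[10, 11, 7, 5]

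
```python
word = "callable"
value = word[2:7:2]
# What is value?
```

word has length 8. The slice word[2:7:2] selects indices [2, 4, 6] (2->'l', 4->'a', 6->'l'), giving 'lal'.

'lal'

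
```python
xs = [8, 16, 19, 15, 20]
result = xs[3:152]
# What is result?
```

xs has length 5. The slice xs[3:152] selects indices [3, 4] (3->15, 4->20), giving [15, 20].

[15, 20]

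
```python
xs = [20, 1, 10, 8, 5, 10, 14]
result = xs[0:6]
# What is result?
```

xs has length 7. The slice xs[0:6] selects indices [0, 1, 2, 3, 4, 5] (0->20, 1->1, 2->10, 3->8, 4->5, 5->10), giving [20, 1, 10, 8, 5, 10].

[20, 1, 10, 8, 5, 10]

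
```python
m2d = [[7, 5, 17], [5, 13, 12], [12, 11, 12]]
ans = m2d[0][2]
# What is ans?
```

m2d[0] = [7, 5, 17]. Taking column 2 of that row yields 17.

17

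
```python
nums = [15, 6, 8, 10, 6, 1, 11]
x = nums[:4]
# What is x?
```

nums has length 7. The slice nums[:4] selects indices [0, 1, 2, 3] (0->15, 1->6, 2->8, 3->10), giving [15, 6, 8, 10].

[15, 6, 8, 10]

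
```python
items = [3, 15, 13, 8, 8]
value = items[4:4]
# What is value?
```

items has length 5. The slice items[4:4] resolves to an empty index range, so the result is [].

[]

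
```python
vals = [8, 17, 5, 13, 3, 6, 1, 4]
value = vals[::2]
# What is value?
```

vals has length 8. The slice vals[::2] selects indices [0, 2, 4, 6] (0->8, 2->5, 4->3, 6->1), giving [8, 5, 3, 1].

[8, 5, 3, 1]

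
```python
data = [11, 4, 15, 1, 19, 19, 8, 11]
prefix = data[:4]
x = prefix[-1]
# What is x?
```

data has length 8. The slice data[:4] selects indices [0, 1, 2, 3] (0->11, 1->4, 2->15, 3->1), giving [11, 4, 15, 1]. So prefix = [11, 4, 15, 1]. Then prefix[-1] = 1.

1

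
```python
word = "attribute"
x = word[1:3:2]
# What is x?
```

word has length 9. The slice word[1:3:2] selects indices [1] (1->'t'), giving 't'.

't'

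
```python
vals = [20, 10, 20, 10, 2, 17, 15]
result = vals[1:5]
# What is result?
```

vals has length 7. The slice vals[1:5] selects indices [1, 2, 3, 4] (1->10, 2->20, 3->10, 4->2), giving [10, 20, 10, 2].

[10, 20, 10, 2]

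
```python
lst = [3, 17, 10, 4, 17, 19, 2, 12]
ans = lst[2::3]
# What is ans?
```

lst has length 8. The slice lst[2::3] selects indices [2, 5] (2->10, 5->19), giving [10, 19].

[10, 19]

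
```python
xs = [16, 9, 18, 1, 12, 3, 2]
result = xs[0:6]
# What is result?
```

xs has length 7. The slice xs[0:6] selects indices [0, 1, 2, 3, 4, 5] (0->16, 1->9, 2->18, 3->1, 4->12, 5->3), giving [16, 9, 18, 1, 12, 3].

[16, 9, 18, 1, 12, 3]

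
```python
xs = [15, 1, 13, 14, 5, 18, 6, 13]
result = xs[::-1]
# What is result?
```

xs has length 8. The slice xs[::-1] selects indices [7, 6, 5, 4, 3, 2, 1, 0] (7->13, 6->6, 5->18, 4->5, 3->14, 2->13, 1->1, 0->15), giving [13, 6, 18, 5, 14, 13, 1, 15].

[13, 6, 18, 5, 14, 13, 1, 15]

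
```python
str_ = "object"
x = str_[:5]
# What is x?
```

str_ has length 6. The slice str_[:5] selects indices [0, 1, 2, 3, 4] (0->'o', 1->'b', 2->'j', 3->'e', 4->'c'), giving 'objec'.

'objec'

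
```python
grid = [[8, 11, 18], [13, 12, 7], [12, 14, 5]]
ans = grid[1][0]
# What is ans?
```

grid[1] = [13, 12, 7]. Taking column 0 of that row yields 13.

13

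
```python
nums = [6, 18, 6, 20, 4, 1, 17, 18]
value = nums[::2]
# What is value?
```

nums has length 8. The slice nums[::2] selects indices [0, 2, 4, 6] (0->6, 2->6, 4->4, 6->17), giving [6, 6, 4, 17].

[6, 6, 4, 17]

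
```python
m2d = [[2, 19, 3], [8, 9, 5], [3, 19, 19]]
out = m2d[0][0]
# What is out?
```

m2d[0] = [2, 19, 3]. Taking column 0 of that row yields 2.

2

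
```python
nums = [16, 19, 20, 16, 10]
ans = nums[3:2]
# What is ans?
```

nums has length 5. The slice nums[3:2] resolves to an empty index range, so the result is [].

[]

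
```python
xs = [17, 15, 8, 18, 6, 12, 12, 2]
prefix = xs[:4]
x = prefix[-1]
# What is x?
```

xs has length 8. The slice xs[:4] selects indices [0, 1, 2, 3] (0->17, 1->15, 2->8, 3->18), giving [17, 15, 8, 18]. So prefix = [17, 15, 8, 18]. Then prefix[-1] = 18.

18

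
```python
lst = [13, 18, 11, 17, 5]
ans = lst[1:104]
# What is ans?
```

lst has length 5. The slice lst[1:104] selects indices [1, 2, 3, 4] (1->18, 2->11, 3->17, 4->5), giving [18, 11, 17, 5].

[18, 11, 17, 5]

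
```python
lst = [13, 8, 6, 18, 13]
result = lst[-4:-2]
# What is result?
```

lst has length 5. The slice lst[-4:-2] selects indices [1, 2] (1->8, 2->6), giving [8, 6].

[8, 6]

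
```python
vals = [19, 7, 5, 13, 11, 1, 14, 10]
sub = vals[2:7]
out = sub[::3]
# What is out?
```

vals has length 8. The slice vals[2:7] selects indices [2, 3, 4, 5, 6] (2->5, 3->13, 4->11, 5->1, 6->14), giving [5, 13, 11, 1, 14]. So sub = [5, 13, 11, 1, 14]. sub has length 5. The slice sub[::3] selects indices [0, 3] (0->5, 3->1), giving [5, 1].

[5, 1]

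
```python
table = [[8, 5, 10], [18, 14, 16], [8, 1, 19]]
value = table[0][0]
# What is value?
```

table[0] = [8, 5, 10]. Taking column 0 of that row yields 8.

8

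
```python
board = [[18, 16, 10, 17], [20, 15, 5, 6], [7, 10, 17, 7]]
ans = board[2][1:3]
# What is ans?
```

board[2] = [7, 10, 17, 7]. board[2] has length 4. The slice board[2][1:3] selects indices [1, 2] (1->10, 2->17), giving [10, 17].

[10, 17]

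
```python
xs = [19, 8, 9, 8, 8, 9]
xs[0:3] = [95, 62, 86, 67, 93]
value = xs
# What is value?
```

xs starts as [19, 8, 9, 8, 8, 9] (length 6). The slice xs[0:3] covers indices [0, 1, 2] with values [19, 8, 9]. Replacing that slice with [95, 62, 86, 67, 93] (different length) produces [95, 62, 86, 67, 93, 8, 8, 9].

[95, 62, 86, 67, 93, 8, 8, 9]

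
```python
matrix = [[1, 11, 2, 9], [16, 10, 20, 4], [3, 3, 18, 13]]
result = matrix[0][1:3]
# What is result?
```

matrix[0] = [1, 11, 2, 9]. matrix[0] has length 4. The slice matrix[0][1:3] selects indices [1, 2] (1->11, 2->2), giving [11, 2].

[11, 2]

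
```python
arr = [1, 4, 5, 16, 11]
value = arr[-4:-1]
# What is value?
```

arr has length 5. The slice arr[-4:-1] selects indices [1, 2, 3] (1->4, 2->5, 3->16), giving [4, 5, 16].

[4, 5, 16]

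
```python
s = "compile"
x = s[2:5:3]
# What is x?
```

s has length 7. The slice s[2:5:3] selects indices [2] (2->'m'), giving 'm'.

'm'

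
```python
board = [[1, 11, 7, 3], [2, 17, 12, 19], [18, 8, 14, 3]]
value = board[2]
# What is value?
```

board has 3 rows. Row 2 is [18, 8, 14, 3].

[18, 8, 14, 3]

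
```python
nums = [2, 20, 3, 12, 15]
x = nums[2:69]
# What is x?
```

nums has length 5. The slice nums[2:69] selects indices [2, 3, 4] (2->3, 3->12, 4->15), giving [3, 12, 15].

[3, 12, 15]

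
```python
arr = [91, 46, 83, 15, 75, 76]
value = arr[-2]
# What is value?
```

arr has length 6. Negative index -2 maps to positive index 6 + (-2) = 4. arr[4] = 75.

75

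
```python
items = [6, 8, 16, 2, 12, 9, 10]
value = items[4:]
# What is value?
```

items has length 7. The slice items[4:] selects indices [4, 5, 6] (4->12, 5->9, 6->10), giving [12, 9, 10].

[12, 9, 10]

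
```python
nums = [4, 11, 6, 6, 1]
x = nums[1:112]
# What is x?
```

nums has length 5. The slice nums[1:112] selects indices [1, 2, 3, 4] (1->11, 2->6, 3->6, 4->1), giving [11, 6, 6, 1].

[11, 6, 6, 1]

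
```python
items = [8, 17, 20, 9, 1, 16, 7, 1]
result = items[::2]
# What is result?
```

items has length 8. The slice items[::2] selects indices [0, 2, 4, 6] (0->8, 2->20, 4->1, 6->7), giving [8, 20, 1, 7].

[8, 20, 1, 7]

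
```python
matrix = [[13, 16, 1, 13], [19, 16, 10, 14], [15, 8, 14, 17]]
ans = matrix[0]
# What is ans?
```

matrix has 3 rows. Row 0 is [13, 16, 1, 13].

[13, 16, 1, 13]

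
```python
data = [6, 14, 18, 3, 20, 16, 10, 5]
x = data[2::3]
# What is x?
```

data has length 8. The slice data[2::3] selects indices [2, 5] (2->18, 5->16), giving [18, 16].

[18, 16]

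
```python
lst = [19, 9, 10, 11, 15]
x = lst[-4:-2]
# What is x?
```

lst has length 5. The slice lst[-4:-2] selects indices [1, 2] (1->9, 2->10), giving [9, 10].

[9, 10]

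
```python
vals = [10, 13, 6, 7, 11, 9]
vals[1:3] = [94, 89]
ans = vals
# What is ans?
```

vals starts as [10, 13, 6, 7, 11, 9] (length 6). The slice vals[1:3] covers indices [1, 2] with values [13, 6]. Replacing that slice with [94, 89] (same length) produces [10, 94, 89, 7, 11, 9].

[10, 94, 89, 7, 11, 9]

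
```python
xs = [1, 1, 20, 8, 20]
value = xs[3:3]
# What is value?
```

xs has length 5. The slice xs[3:3] resolves to an empty index range, so the result is [].

[]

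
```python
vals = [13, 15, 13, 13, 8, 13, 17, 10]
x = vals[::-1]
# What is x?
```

vals has length 8. The slice vals[::-1] selects indices [7, 6, 5, 4, 3, 2, 1, 0] (7->10, 6->17, 5->13, 4->8, 3->13, 2->13, 1->15, 0->13), giving [10, 17, 13, 8, 13, 13, 15, 13].

[10, 17, 13, 8, 13, 13, 15, 13]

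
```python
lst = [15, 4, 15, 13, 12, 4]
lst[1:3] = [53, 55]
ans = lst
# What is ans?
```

lst starts as [15, 4, 15, 13, 12, 4] (length 6). The slice lst[1:3] covers indices [1, 2] with values [4, 15]. Replacing that slice with [53, 55] (same length) produces [15, 53, 55, 13, 12, 4].

[15, 53, 55, 13, 12, 4]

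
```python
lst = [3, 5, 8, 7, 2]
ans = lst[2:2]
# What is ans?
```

lst has length 5. The slice lst[2:2] resolves to an empty index range, so the result is [].

[]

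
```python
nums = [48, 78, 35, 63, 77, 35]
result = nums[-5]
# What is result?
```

nums has length 6. Negative index -5 maps to positive index 6 + (-5) = 1. nums[1] = 78.

78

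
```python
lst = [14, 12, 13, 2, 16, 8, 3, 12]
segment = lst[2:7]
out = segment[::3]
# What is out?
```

lst has length 8. The slice lst[2:7] selects indices [2, 3, 4, 5, 6] (2->13, 3->2, 4->16, 5->8, 6->3), giving [13, 2, 16, 8, 3]. So segment = [13, 2, 16, 8, 3]. segment has length 5. The slice segment[::3] selects indices [0, 3] (0->13, 3->8), giving [13, 8].

[13, 8]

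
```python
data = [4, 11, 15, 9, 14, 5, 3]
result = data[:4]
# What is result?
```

data has length 7. The slice data[:4] selects indices [0, 1, 2, 3] (0->4, 1->11, 2->15, 3->9), giving [4, 11, 15, 9].

[4, 11, 15, 9]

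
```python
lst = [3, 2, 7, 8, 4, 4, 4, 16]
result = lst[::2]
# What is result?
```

lst has length 8. The slice lst[::2] selects indices [0, 2, 4, 6] (0->3, 2->7, 4->4, 6->4), giving [3, 7, 4, 4].

[3, 7, 4, 4]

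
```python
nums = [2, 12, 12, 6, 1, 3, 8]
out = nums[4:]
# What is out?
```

nums has length 7. The slice nums[4:] selects indices [4, 5, 6] (4->1, 5->3, 6->8), giving [1, 3, 8].

[1, 3, 8]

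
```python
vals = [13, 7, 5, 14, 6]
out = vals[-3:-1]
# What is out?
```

vals has length 5. The slice vals[-3:-1] selects indices [2, 3] (2->5, 3->14), giving [5, 14].

[5, 14]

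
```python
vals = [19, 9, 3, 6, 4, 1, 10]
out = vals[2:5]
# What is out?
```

vals has length 7. The slice vals[2:5] selects indices [2, 3, 4] (2->3, 3->6, 4->4), giving [3, 6, 4].

[3, 6, 4]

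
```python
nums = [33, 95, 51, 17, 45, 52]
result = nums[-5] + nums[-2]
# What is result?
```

nums has length 6. Negative index -5 maps to positive index 6 + (-5) = 1. nums[1] = 95.
nums has length 6. Negative index -2 maps to positive index 6 + (-2) = 4. nums[4] = 45.
Sum: 95 + 45 = 140.

140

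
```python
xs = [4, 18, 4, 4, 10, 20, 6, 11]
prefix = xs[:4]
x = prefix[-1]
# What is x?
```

xs has length 8. The slice xs[:4] selects indices [0, 1, 2, 3] (0->4, 1->18, 2->4, 3->4), giving [4, 18, 4, 4]. So prefix = [4, 18, 4, 4]. Then prefix[-1] = 4.

4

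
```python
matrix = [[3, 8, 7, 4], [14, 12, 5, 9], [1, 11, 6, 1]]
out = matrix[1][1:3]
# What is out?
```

matrix[1] = [14, 12, 5, 9]. matrix[1] has length 4. The slice matrix[1][1:3] selects indices [1, 2] (1->12, 2->5), giving [12, 5].

[12, 5]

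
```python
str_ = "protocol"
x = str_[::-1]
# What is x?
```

str_ has length 8. The slice str_[::-1] selects indices [7, 6, 5, 4, 3, 2, 1, 0] (7->'l', 6->'o', 5->'c', 4->'o', 3->'t', 2->'o', 1->'r', 0->'p'), giving 'locotorp'.

'locotorp'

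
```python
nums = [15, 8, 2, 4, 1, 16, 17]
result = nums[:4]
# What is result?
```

nums has length 7. The slice nums[:4] selects indices [0, 1, 2, 3] (0->15, 1->8, 2->2, 3->4), giving [15, 8, 2, 4].

[15, 8, 2, 4]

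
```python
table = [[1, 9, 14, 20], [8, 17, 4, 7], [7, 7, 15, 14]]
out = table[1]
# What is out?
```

table has 3 rows. Row 1 is [8, 17, 4, 7].

[8, 17, 4, 7]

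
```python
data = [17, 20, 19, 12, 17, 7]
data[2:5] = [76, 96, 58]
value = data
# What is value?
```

data starts as [17, 20, 19, 12, 17, 7] (length 6). The slice data[2:5] covers indices [2, 3, 4] with values [19, 12, 17]. Replacing that slice with [76, 96, 58] (same length) produces [17, 20, 76, 96, 58, 7].

[17, 20, 76, 96, 58, 7]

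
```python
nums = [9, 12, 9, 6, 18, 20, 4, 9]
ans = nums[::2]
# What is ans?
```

nums has length 8. The slice nums[::2] selects indices [0, 2, 4, 6] (0->9, 2->9, 4->18, 6->4), giving [9, 9, 18, 4].

[9, 9, 18, 4]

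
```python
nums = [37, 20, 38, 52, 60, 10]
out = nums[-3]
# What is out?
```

nums has length 6. Negative index -3 maps to positive index 6 + (-3) = 3. nums[3] = 52.

52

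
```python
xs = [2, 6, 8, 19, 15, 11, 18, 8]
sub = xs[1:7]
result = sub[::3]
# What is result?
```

xs has length 8. The slice xs[1:7] selects indices [1, 2, 3, 4, 5, 6] (1->6, 2->8, 3->19, 4->15, 5->11, 6->18), giving [6, 8, 19, 15, 11, 18]. So sub = [6, 8, 19, 15, 11, 18]. sub has length 6. The slice sub[::3] selects indices [0, 3] (0->6, 3->15), giving [6, 15].

[6, 15]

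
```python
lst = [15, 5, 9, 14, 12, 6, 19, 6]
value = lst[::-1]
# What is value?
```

lst has length 8. The slice lst[::-1] selects indices [7, 6, 5, 4, 3, 2, 1, 0] (7->6, 6->19, 5->6, 4->12, 3->14, 2->9, 1->5, 0->15), giving [6, 19, 6, 12, 14, 9, 5, 15].

[6, 19, 6, 12, 14, 9, 5, 15]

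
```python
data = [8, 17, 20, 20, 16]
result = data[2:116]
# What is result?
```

data has length 5. The slice data[2:116] selects indices [2, 3, 4] (2->20, 3->20, 4->16), giving [20, 20, 16].

[20, 20, 16]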